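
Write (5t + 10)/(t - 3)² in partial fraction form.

(5t + 10) = P(t - 3) + Q. At t = 3: Q = 5·3 + 10 = 25. Coeff of t: P = 5
Result: 5/(t - 3) + 25/(t - 3)²


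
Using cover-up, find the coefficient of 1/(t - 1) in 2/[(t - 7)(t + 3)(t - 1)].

Cover (t - 1), set t=1: 2/[(1 - 7)(1 + 3)] = -1/12


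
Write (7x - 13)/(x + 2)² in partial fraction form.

(7x - 13) = A(x + 2) + B. At x = -2: B = 7·(-2) - 13 = -27. Coeff of x: A = 7
Result: 7/(x + 2) - 27/(x + 2)²


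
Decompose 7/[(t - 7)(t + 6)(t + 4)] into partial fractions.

Using cover-up method: α = 7/143, β = 7/26, γ = -7/22
Result: (7/143)/(t - 7) + (7/26)/(t + 6) - (7/22)/(t + 4)


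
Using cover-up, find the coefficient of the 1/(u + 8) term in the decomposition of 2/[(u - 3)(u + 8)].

Cover (u + 8), set u=-8: 2/((u - 3) at u=-8) = 2/(-11) = -2/11


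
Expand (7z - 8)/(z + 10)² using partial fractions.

(7z - 8) = A(z + 10) + B. At z = -10: B = 7·(-10) - 8 = -78. Coeff of z: A = 7
Result: 7/(z + 10) - 78/(z + 10)²


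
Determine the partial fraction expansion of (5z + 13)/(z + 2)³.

(5z + 13) = P(z + 2)² + Q(z + 2) + R. At z = -2: R = 5·(-2) + 13 = 3. Coefficients: P = 0, Q = 5
Result: 5/(z + 2)² + 3/(z + 2)³


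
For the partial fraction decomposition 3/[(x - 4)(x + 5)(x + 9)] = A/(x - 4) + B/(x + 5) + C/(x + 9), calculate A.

Cover-up at x = 4: A = 3/[(4 + 5)(4 + 9)] = 3/[(9)(13)] = 3/117 = 1/39


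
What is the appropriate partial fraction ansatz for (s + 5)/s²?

Repeated linear factor: P/s + Q/s²


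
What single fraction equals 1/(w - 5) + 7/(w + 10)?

Common denominator (w - 5)(w + 10). Numerator: 1(w + 10) + 7(w - 5) = (w + 10) + (7w - 35) = 8w - 25
Result: (8w - 25)/[(w - 5)(w + 10)]


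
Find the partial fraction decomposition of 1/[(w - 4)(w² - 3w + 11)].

Cover-up at w = 4: A = 1/(4² - 3·4 + 11) = 1/15. Then B = -A = -1/15, C = -A·(-3 + 4) = -1/15
Result: (1/15)/(w - 4) - ((1/15)w + 1/15)/(w² - 3w + 11)


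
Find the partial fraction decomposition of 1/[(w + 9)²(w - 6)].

Cover-up at w=6: C = 1/(6 + 9)² = 1/225. Cover-up at w=-9: B = 1/(-9 - 6) = -1/15. Comparing w² coeff: A = -C = -1/225
Result: (-1/225)/(w + 9) - (1/15)/(w + 9)² + (1/225)/(w - 6)


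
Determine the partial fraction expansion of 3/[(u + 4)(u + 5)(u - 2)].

Using cover-up method: A = -1/2, B = 3/7, C = 1/14
Result: (-1/2)/(u + 4) + (3/7)/(u + 5) + (1/14)/(u - 2)


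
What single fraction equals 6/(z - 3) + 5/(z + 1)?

Common denominator (z - 3)(z + 1). Numerator: 6(z + 1) + 5(z - 3) = (6z + 6) + (5z - 15) = 11z - 9
Result: (11z - 9)/[(z - 3)(z + 1)]


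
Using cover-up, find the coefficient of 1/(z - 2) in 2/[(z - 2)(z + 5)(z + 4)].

Cover (z - 2), set z=2: 2/[(2 + 5)(2 + 4)] = 1/21


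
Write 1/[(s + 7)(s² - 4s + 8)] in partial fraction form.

Cover-up at s = -7: P = 1/((-7)² - 4·(-7) + 8) = 1/85. Then Q = -P = -1/85, R = -P·(-4 - 7) = 11/85
Result: (1/85)/(s + 7) - ((1/85)s - 11/85)/(s² - 4s + 8)


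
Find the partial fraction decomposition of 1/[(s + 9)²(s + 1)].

Cover-up at s=-1: γ = 1/(-1 + 9)² = 1/64. Cover-up at s=-9: β = 1/(-9 + 1) = -1/8. Comparing s² coeff: α = -γ = -1/64
Result: (-1/64)/(s + 9) - (1/8)/(s + 9)² + (1/64)/(s + 1)


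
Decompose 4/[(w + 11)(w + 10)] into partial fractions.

4/(w + 11)(w + 10) = A/(w + 11) + B/(w + 10). A = 4/(-11 + 10) = -4, B = 4/(-10 + 11) = 4
Result: -4/(w + 11) + 4/(w + 10)


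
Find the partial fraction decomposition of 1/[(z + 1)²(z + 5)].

Cover-up at z=-5: γ = 1/(-5 + 1)² = 1/16. Cover-up at z=-1: β = 1/(-1 + 5) = 1/4. Comparing z² coeff: α = -γ = -1/16
Result: (-1/16)/(z + 1) + (1/4)/(z + 1)² + (1/16)/(z + 5)


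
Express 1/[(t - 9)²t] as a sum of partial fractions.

Cover-up at t=0: R = 1/(0 - 9)² = 1/81. Cover-up at t=9: Q = 1/(9 - 0) = 1/9. Comparing t² coeff: P = -R = -1/81
Result: (-1/81)/(t - 9) + (1/9)/(t - 9)² + (1/81)/t


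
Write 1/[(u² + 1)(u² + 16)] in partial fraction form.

Coefficient matching gives α = γ = 0, β = 1/(16-1) = 1/15, δ = -β = -1/15
Result: (1/15)/(u² + 1) - (1/15)/(u² + 16)


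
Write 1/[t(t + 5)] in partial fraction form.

1/t(t + 5) = P/t + Q/(t + 5). P = 1/(0 + 5) = 1/5, Q = 1/(-5 - 0) = -1/5
Result: (1/5)/t - (1/5)/(t + 5)


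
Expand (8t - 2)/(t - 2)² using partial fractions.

(8t - 2) = α(t - 2) + β. At t = 2: β = 8·2 - 2 = 14. Coeff of t: α = 8
Result: 8/(t - 2) + 14/(t - 2)²


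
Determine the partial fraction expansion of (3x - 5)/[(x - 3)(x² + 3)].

At x=3: α = (3·3 - 5)/(3² + 3) = 1/3. β = -α = -1/3, γ = 3 - 3·α = 2
Result: (1/3)/(x - 3) - ((1/3)x - 2)/(x² + 3)


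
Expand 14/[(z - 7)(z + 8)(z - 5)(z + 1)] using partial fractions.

Using Heaviside cover-up: (7/120)/(z - 7) - (2/195)/(z + 8) - (7/78)/(z - 5) + (1/24)/(z + 1)


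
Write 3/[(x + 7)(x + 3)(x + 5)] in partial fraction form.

Using cover-up method: P = 3/8, Q = 3/8, R = -3/4
Result: (3/8)/(x + 7) + (3/8)/(x + 3) - (3/4)/(x + 5)


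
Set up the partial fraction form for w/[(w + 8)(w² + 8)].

Linear + irreducible quadratic: α/(w + 8) + (βw + γ)/(w² + 8)


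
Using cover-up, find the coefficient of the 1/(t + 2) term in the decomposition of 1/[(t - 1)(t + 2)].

Cover (t + 2), set t=-2: 1/((t - 1) at t=-2) = 1/(-3) = -1/3


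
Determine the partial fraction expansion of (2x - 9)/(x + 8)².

(2x - 9) = A(x + 8) + B. At x = -8: B = 2·(-8) - 9 = -25. Coeff of x: A = 2
Result: 2/(x + 8) - 25/(x + 8)²


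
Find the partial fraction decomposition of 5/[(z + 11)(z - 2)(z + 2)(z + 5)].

Using Heaviside cover-up: (-5/702)/(z + 11) + (5/364)/(z - 2) - (5/108)/(z + 2) + (5/126)/(z + 5)


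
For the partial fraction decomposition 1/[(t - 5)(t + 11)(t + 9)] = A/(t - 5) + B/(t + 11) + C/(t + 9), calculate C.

Cover-up at t = -9: C = 1/[(-9 - 5)(-9 + 11)] = 1/[(-14)(2)] = -1/28


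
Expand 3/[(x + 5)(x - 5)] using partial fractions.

3/(x + 5)(x - 5) = A/(x + 5) + B/(x - 5). A = 3/(-5 - 5) = -3/10, B = 3/(5 + 5) = 3/10
Result: (-3/10)/(x + 5) + (3/10)/(x - 5)


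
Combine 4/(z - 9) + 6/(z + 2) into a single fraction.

Common denominator (z - 9)(z + 2). Numerator: 4(z + 2) + 6(z - 9) = (4z + 8) + (6z - 54) = 10z - 46
Result: (10z - 46)/[(z - 9)(z + 2)]


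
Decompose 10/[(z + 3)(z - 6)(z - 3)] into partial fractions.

Using cover-up method: P = 5/27, Q = 10/27, R = -5/9
Result: (5/27)/(z + 3) + (10/27)/(z - 6) - (5/9)/(z - 3)


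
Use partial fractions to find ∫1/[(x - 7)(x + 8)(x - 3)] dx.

Cover-up: A = 1/60, B = 1/165, C = -1/44. Decomposition: (1/60)/(x - 7) + (1/165)/(x + 8) - (1/44)/(x - 3). Integrate each term: (1/60) ln|(x - 7)| + (1/165) ln|(x + 8)| - (1/44) ln|(x - 3)| + C


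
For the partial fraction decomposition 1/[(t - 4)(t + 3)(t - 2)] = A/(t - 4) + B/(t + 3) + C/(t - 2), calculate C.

Cover-up at t = 2: C = 1/[(2 - 4)(2 + 3)] = 1/[(-2)(5)] = -1/10


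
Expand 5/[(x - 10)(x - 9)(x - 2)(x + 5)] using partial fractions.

Using Heaviside cover-up: (1/24)/(x - 10) - (5/98)/(x - 9) + (5/392)/(x - 2) - (1/294)/(x + 5)


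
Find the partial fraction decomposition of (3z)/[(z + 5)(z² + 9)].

At z=-5: A = (3·(-5) + 0)/((-5)² + 9) = -15/34. B = -A = 15/34, C = 3 - (-5)·A = 27/34
Result: (-15/34)/(z + 5) + ((15/34)z + 27/34)/(z² + 9)


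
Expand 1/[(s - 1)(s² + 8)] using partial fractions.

Cover-up at s = 1: α = 1/(1² + 8) = 1/9. Then β = -α = -1/9, γ = -α·(0 + 1) = -1/9
Result: (1/9)/(s - 1) - ((1/9)s + 1/9)/(s² + 8)


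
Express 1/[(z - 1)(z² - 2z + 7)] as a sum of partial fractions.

Cover-up at z = 1: P = 1/(1² - 2·1 + 7) = 1/6. Then Q = -P = -1/6, R = -P·(-2 + 1) = 1/6
Result: (1/6)/(z - 1) - ((1/6)z - 1/6)/(z² - 2z + 7)


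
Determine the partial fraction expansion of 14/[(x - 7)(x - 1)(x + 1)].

Using cover-up method: A = 7/24, B = -7/6, C = 7/8
Result: (7/24)/(x - 7) - (7/6)/(x - 1) + (7/8)/(x + 1)


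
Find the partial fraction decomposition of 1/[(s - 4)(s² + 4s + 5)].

Cover-up at s = 4: P = 1/(4² + 4·4 + 5) = 1/37. Then Q = -P = -1/37, R = -P·(4 + 4) = -8/37
Result: (1/37)/(s - 4) - ((1/37)s + 8/37)/(s² + 4s + 5)


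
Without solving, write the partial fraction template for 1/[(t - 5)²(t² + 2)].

Repeated linear + quadratic: α/(t - 5) + β/(t - 5)² + (γt + δ)/(t² + 2)


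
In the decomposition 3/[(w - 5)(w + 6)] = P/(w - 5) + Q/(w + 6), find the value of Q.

Cover-up at w = -6: Q = 3/(-6 - 5) = -3/11


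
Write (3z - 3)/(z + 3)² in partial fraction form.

(3z - 3) = P(z + 3) + Q. At z = -3: Q = 3·(-3) - 3 = -12. Coeff of z: P = 3
Result: 3/(z + 3) - 12/(z + 3)²


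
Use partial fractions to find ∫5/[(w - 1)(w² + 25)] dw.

Cover-up at w=1: A = 5/(1²+25) = 5/26. Coeff matching: B = -5/26, C = -5/26. Decomposition: (5/26)/(w - 1) - ((5/26)w + 5/26)/(w² + 25). Integrate: linear → ln, quadratic → (1/2)ln + arctan: (5/26) ln|(w - 1)| - (5/52) ln(w² + 25) - (1/26) arctan(w/5) + C


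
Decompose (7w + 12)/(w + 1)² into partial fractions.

(7w + 12) = A(w + 1) + B. At w = -1: B = 7·(-1) + 12 = 5. Coeff of w: A = 7
Result: 7/(w + 1) + 5/(w + 1)²


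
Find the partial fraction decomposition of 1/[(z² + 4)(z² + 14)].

Coefficient matching gives P = R = 0, Q = 1/(14-4) = 1/10, S = -Q = -1/10
Result: (1/10)/(z² + 4) - (1/10)/(z² + 14)


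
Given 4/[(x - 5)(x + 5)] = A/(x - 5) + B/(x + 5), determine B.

Cover-up at x = -5: B = 4/(-5 - 5) = -4/10 = -2/5


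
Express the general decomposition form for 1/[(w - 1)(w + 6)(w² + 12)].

Two linear + quadratic: P/(w - 1) + Q/(w + 6) + (Rw + S)/(w² + 12)


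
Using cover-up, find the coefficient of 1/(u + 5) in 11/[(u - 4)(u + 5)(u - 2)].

Cover (u + 5), set u=-5: 11/[(-5 - 4)(-5 - 2)] = 11/63


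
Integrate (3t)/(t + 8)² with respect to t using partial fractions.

Decompose: α = 3, β = 3·(-8) + 0 = -24, so (3t)/(t + 8)² = 3/(t + 8) - 24/(t + 8)². Integrate: ∫ α/(t + 8) dt = 3 ln|(t + 8)|; ∫ β/(t + 8)² dt = 24/(t + 8). Sum: 3 ln|(t + 8)| + 24/(t + 8) + C


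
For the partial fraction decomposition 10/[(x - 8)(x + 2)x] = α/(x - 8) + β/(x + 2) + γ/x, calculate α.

Cover-up at x = 8: α = 10/[(8 + 2)(8 - 0)] = 10/[(10)(8)] = 10/80 = 1/8


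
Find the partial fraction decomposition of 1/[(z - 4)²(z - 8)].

Cover-up at z=8: R = 1/(8 - 4)² = 1/16. Cover-up at z=4: Q = 1/(4 - 8) = -1/4. Comparing z² coeff: P = -R = -1/16
Result: (-1/16)/(z - 4) - (1/4)/(z - 4)² + (1/16)/(z - 8)


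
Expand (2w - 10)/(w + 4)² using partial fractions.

(2w - 10) = P(w + 4) + Q. At w = -4: Q = 2·(-4) - 10 = -18. Coeff of w: P = 2
Result: 2/(w + 4) - 18/(w + 4)²


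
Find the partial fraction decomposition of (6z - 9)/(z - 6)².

(6z - 9) = α(z - 6) + β. At z = 6: β = 6·6 - 9 = 27. Coeff of z: α = 6
Result: 6/(z - 6) + 27/(z - 6)²


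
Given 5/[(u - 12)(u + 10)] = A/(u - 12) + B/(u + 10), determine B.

Cover-up at u = -10: B = 5/(-10 - 12) = -5/22


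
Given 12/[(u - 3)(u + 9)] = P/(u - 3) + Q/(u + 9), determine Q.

Cover-up at u = -9: Q = 12/(-9 - 3) = -12/12 = -1


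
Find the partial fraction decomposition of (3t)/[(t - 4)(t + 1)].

At t=4: A = (3·4 + 0)/(4 + 1) = 12/5. At t=-1: B = (3·(-1) + 0)/(-1 - 4) = 3/5
Result: (12/5)/(t - 4) + (3/5)/(t + 1)


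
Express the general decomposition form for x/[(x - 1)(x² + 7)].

Linear + irreducible quadratic: α/(x - 1) + (βx + γ)/(x² + 7)


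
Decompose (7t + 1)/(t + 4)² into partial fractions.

(7t + 1) = α(t + 4) + β. At t = -4: β = 7·(-4) + 1 = -27. Coeff of t: α = 7
Result: 7/(t + 4) - 27/(t + 4)²


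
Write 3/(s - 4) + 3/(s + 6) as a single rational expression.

Common denominator (s - 4)(s + 6). Numerator: 3(s + 6) + 3(s - 4) = (3s + 18) + (3s - 12) = 6s + 6
Result: (6s + 6)/[(s - 4)(s + 6)]


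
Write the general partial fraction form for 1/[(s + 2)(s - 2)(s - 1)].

Three distinct linear factors: A/(s + 2) + B/(s - 2) + C/(s - 1)


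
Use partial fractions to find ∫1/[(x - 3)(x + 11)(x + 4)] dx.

Cover-up: P = 1/98, Q = 1/98, R = -1/49. Decomposition: (1/98)/(x - 3) + (1/98)/(x + 11) - (1/49)/(x + 4). Integrate each term: (1/98) ln|(x - 3)| + (1/98) ln|(x + 11)| - (1/49) ln|(x + 4)| + C


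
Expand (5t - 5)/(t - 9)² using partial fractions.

(5t - 5) = P(t - 9) + Q. At t = 9: Q = 5·9 - 5 = 40. Coeff of t: P = 5
Result: 5/(t - 9) + 40/(t - 9)²


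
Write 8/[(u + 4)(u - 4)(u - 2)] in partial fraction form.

Using cover-up method: A = 1/6, B = 1/2, C = -2/3
Result: (1/6)/(u + 4) + (1/2)/(u - 4) - (2/3)/(u - 2)


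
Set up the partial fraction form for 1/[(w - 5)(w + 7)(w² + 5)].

Two linear + quadratic: A/(w - 5) + B/(w + 7) + (Cw + D)/(w² + 5)


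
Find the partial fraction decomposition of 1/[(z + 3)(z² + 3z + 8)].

Cover-up at z = -3: α = 1/((-3)² + 3·(-3) + 8) = 1/8. Then β = -α = -1/8, γ = -α·(3 - 3) = 0
Result: (1/8)/(z + 3) - ((1/8)z)/(z² + 3z + 8)


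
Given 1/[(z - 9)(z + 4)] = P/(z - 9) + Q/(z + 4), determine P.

Cover-up at z = 9: P = 1/(9 + 4) = 1/13


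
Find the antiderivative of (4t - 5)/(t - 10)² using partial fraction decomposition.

Decompose: α = 4, β = 4·10 - 5 = 35, so (4t - 5)/(t - 10)² = 4/(t - 10) + 35/(t - 10)². Integrate: ∫ α/(t - 10) dt = 4 ln|(t - 10)|; ∫ β/(t - 10)² dt = -35/(t - 10). Sum: 4 ln|(t - 10)| - 35/(t - 10) + C


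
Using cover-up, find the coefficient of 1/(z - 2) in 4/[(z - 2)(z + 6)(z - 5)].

Cover (z - 2), set z=2: 4/[(2 + 6)(2 - 5)] = -1/6


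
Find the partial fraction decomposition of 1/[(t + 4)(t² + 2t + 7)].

Cover-up at t = -4: A = 1/((-4)² + 2·(-4) + 7) = 1/15. Then B = -A = -1/15, C = -A·(2 - 4) = 2/15
Result: (1/15)/(t + 4) - ((1/15)t - 2/15)/(t² + 2t + 7)


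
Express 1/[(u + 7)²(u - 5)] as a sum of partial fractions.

Cover-up at u=5: γ = 1/(5 + 7)² = 1/144. Cover-up at u=-7: β = 1/(-7 - 5) = -1/12. Comparing u² coeff: α = -γ = -1/144
Result: (-1/144)/(u + 7) - (1/12)/(u + 7)² + (1/144)/(u - 5)


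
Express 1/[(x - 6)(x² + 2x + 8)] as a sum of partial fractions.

Cover-up at x = 6: P = 1/(6² + 2·6 + 8) = 1/56. Then Q = -P = -1/56, R = -P·(2 + 6) = -1/7
Result: (1/56)/(x - 6) - ((1/56)x + 1/7)/(x² + 2x + 8)


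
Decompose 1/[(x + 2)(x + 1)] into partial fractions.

1/(x + 2)(x + 1) = P/(x + 2) + Q/(x + 1). P = 1/(-2 + 1) = -1, Q = 1/(-1 + 2) = 1
Result: -1/(x + 2) + 1/(x + 1)


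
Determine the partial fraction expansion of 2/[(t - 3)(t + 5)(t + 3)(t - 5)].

Using Heaviside cover-up: (-1/48)/(t - 3) - (1/80)/(t + 5) + (1/48)/(t + 3) + (1/80)/(t - 5)


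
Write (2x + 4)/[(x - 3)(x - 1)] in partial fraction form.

At x=3: α = (2·3 + 4)/(3 - 1) = 5. At x=1: β = (2·1 + 4)/(1 - 3) = -3
Result: 5/(x - 3) - 3/(x - 1)


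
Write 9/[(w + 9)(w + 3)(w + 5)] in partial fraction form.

Using cover-up method: P = 3/8, Q = 3/4, R = -9/8
Result: (3/8)/(w + 9) + (3/4)/(w + 3) - (9/8)/(w + 5)


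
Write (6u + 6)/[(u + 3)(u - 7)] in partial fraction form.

At u=-3: A = (6·(-3) + 6)/(-3 - 7) = 6/5. At u=7: B = (6·7 + 6)/(7 + 3) = 24/5
Result: (6/5)/(u + 3) + (24/5)/(u - 7)


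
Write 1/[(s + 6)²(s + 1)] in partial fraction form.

Cover-up at s=-1: R = 1/(-1 + 6)² = 1/25. Cover-up at s=-6: Q = 1/(-6 + 1) = -1/5. Comparing s² coeff: P = -R = -1/25
Result: (-1/25)/(s + 6) - (1/5)/(s + 6)² + (1/25)/(s + 1)


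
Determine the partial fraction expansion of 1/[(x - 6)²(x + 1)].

Cover-up at x=-1: C = 1/(-1 - 6)² = 1/49. Cover-up at x=6: B = 1/(6 + 1) = 1/7. Comparing x² coeff: A = -C = -1/49
Result: (-1/49)/(x - 6) + (1/7)/(x - 6)² + (1/49)/(x + 1)


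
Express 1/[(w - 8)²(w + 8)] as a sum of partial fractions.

Cover-up at w=-8: C = 1/(-8 - 8)² = 1/256. Cover-up at w=8: B = 1/(8 + 8) = 1/16. Comparing w² coeff: A = -C = -1/256
Result: (-1/256)/(w - 8) + (1/16)/(w - 8)² + (1/256)/(w + 8)


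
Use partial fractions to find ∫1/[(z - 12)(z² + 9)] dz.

Cover-up at z=12: A = 1/(12²+9) = 1/153. Coeff matching: B = -1/153, C = -4/51. Decomposition: (1/153)/(z - 12) - ((1/153)z + 4/51)/(z² + 9). Integrate: linear → ln, quadratic → (1/2)ln + arctan: (1/153) ln|(z - 12)| - (1/306) ln(z² + 9) - (4/153) arctan(z/3) + C


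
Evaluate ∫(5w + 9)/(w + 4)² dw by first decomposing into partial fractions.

Decompose: P = 5, Q = 5·(-4) + 9 = -11, so (5w + 9)/(w + 4)² = 5/(w + 4) - 11/(w + 4)². Integrate: ∫ P/(w + 4) dw = 5 ln|(w + 4)|; ∫ Q/(w + 4)² dw = 11/(w + 4). Sum: 5 ln|(w + 4)| + 11/(w + 4) + C


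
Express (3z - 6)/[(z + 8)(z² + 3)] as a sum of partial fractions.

At z=-8: P = (3·(-8) - 6)/((-8)² + 3) = -30/67. Q = -P = 30/67, R = 3 - (-8)·P = -39/67
Result: (-30/67)/(z + 8) + ((30/67)z - 39/67)/(z² + 3)


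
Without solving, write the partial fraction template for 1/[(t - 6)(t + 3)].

Distinct linear factors: A/(t - 6) + B/(t + 3)


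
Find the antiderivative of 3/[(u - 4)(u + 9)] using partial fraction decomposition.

Decompose: 3/[(u - 4)(u + 9)] = (3/13)/(u - 4) - (3/13)/(u + 9). Integrate each term: (3/13) ln|(u - 4)| - (3/13) ln|(u + 9)| + C


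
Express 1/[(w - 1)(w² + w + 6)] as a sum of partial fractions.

Cover-up at w = 1: A = 1/(1² + 1·1 + 6) = 1/8. Then B = -A = -1/8, C = -A·(1 + 1) = -1/4
Result: (1/8)/(w - 1) - ((1/8)w + 1/4)/(w² + w + 6)


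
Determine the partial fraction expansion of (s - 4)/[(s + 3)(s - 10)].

At s=-3: P = (1·(-3) - 4)/(-3 - 10) = 7/13. At s=10: Q = (1·10 - 4)/(10 + 3) = 6/13
Result: (7/13)/(s + 3) + (6/13)/(s - 10)


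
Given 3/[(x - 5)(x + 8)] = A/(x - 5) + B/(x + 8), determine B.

Cover-up at x = -8: B = 3/(-8 - 5) = -3/13


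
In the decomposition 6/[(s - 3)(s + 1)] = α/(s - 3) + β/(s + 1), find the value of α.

Cover-up at s = 3: α = 6/(3 + 1) = 6/4 = 3/2


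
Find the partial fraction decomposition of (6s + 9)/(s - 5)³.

(6s + 9) = α(s - 5)² + β(s - 5) + γ. At s = 5: γ = 6·5 + 9 = 39. Coefficients: α = 0, β = 6
Result: 6/(s - 5)² + 39/(s - 5)³


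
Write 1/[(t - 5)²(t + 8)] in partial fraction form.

Cover-up at t=-8: γ = 1/(-8 - 5)² = 1/169. Cover-up at t=5: β = 1/(5 + 8) = 1/13. Comparing t² coeff: α = -γ = -1/169
Result: (-1/169)/(t - 5) + (1/13)/(t - 5)² + (1/169)/(t + 8)


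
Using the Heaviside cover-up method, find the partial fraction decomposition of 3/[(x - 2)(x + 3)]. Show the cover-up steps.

Cover (x - 2): set x=2, get α = 3/(2 + 3) = 3/5. Cover (x + 3): set x=-3, get β = 3/(-3 - 2) = -3/5.
Result: (3/5)/(x - 2) - (3/5)/(x + 3)


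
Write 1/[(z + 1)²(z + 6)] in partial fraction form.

Cover-up at z=-6: γ = 1/(-6 + 1)² = 1/25. Cover-up at z=-1: β = 1/(-1 + 6) = 1/5. Comparing z² coeff: α = -γ = -1/25
Result: (-1/25)/(z + 1) + (1/5)/(z + 1)² + (1/25)/(z + 6)


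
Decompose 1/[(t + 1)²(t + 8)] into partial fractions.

Cover-up at t=-8: C = 1/(-8 + 1)² = 1/49. Cover-up at t=-1: B = 1/(-1 + 8) = 1/7. Comparing t² coeff: A = -C = -1/49
Result: (-1/49)/(t + 1) + (1/7)/(t + 1)² + (1/49)/(t + 8)


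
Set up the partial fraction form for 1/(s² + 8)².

Repeated quadratic factor: (Ps + Q)/(s² + 8) + (Rs + S)/(s² + 8)²


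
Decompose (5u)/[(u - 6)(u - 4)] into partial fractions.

At u=6: A = (5·6 + 0)/(6 - 4) = 15. At u=4: B = (5·4 + 0)/(4 - 6) = -10
Result: 15/(u - 6) - 10/(u - 4)


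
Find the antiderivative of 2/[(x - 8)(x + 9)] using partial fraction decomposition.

Decompose: 2/[(x - 8)(x + 9)] = (2/17)/(x - 8) - (2/17)/(x + 9). Integrate each term: (2/17) ln|(x - 8)| - (2/17) ln|(x + 9)| + C


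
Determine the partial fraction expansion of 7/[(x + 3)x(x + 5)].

Using cover-up method: P = -7/6, Q = 7/15, R = 7/10
Result: (-7/6)/(x + 3) + (7/15)/x + (7/10)/(x + 5)


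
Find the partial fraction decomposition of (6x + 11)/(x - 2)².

(6x + 11) = A(x - 2) + B. At x = 2: B = 6·2 + 11 = 23. Coeff of x: A = 6
Result: 6/(x - 2) + 23/(x - 2)²


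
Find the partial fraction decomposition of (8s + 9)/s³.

(8s + 9) = Ps² + Qs + R. At s = 0: R = 8·0 + 9 = 9. Coefficients: P = 0, Q = 8
Result: 8/s² + 9/s³


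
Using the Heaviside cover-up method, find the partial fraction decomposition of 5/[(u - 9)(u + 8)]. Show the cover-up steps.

Cover (u - 9): set u=9, get P = 5/(9 + 8) = 5/17. Cover (u + 8): set u=-8, get Q = 5/(-8 - 9) = -5/17.
Result: (5/17)/(u - 9) - (5/17)/(u + 8)


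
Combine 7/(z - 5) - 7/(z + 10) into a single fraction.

Common denominator (z - 5)(z + 10). Numerator: 7(z + 10) - 7(z - 5) = (7z + 70) - (7z - 35) = 105
Result: (105)/[(z - 5)(z + 10)]


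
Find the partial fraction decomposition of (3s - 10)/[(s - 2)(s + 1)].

At s=2: A = (3·2 - 10)/(2 + 1) = -4/3. At s=-1: B = (3·(-1) - 10)/(-1 - 2) = 13/3
Result: (-4/3)/(s - 2) + (13/3)/(s + 1)


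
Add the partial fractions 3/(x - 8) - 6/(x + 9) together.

Common denominator (x - 8)(x + 9). Numerator: 3(x + 9) - 6(x - 8) = (3x + 27) - (6x - 48) = -3x + 75
Result: (-3x + 75)/[(x - 8)(x + 9)]


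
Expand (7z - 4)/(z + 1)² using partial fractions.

(7z - 4) = α(z + 1) + β. At z = -1: β = 7·(-1) - 4 = -11. Coeff of z: α = 7
Result: 7/(z + 1) - 11/(z + 1)²


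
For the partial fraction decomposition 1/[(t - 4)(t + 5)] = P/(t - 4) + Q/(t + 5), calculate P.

Cover-up at t = 4: P = 1/(4 + 5) = 1/9


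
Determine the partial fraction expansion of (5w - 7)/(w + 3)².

(5w - 7) = α(w + 3) + β. At w = -3: β = 5·(-3) - 7 = -22. Coeff of w: α = 5
Result: 5/(w + 3) - 22/(w + 3)²


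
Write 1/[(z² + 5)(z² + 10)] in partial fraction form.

Coefficient matching gives α = γ = 0, β = 1/(10-5) = 1/5, δ = -β = -1/5
Result: (1/5)/(z² + 5) - (1/5)/(z² + 10)


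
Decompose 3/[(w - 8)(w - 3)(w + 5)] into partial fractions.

Using cover-up method: α = 3/65, β = -3/40, γ = 3/104
Result: (3/65)/(w - 8) - (3/40)/(w - 3) + (3/104)/(w + 5)


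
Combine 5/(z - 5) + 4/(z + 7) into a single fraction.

Common denominator (z - 5)(z + 7). Numerator: 5(z + 7) + 4(z - 5) = (5z + 35) + (4z - 20) = 9z + 15
Result: (9z + 15)/[(z - 5)(z + 7)]


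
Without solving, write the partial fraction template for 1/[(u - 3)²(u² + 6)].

Repeated linear + quadratic: α/(u - 3) + β/(u - 3)² + (γu + δ)/(u² + 6)


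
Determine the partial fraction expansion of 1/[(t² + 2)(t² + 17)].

Coefficient matching gives A = C = 0, B = 1/(17-2) = 1/15, D = -B = -1/15
Result: (1/15)/(t² + 2) - (1/15)/(t² + 17)


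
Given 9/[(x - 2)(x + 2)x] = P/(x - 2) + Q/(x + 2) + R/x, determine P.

Cover-up at x = 2: P = 9/[(2 + 2)(2 - 0)] = 9/[(4)(2)] = 9/8


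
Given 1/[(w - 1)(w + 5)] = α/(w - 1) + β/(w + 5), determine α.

Cover-up at w = 1: α = 1/(1 + 5) = 1/6


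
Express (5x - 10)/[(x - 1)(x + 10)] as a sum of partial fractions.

At x=1: α = (5·1 - 10)/(1 + 10) = -5/11. At x=-10: β = (5·(-10) - 10)/(-10 - 1) = 60/11
Result: (-5/11)/(x - 1) + (60/11)/(x + 10)


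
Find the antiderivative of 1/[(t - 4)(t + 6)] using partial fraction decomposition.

Decompose: 1/[(t - 4)(t + 6)] = (1/10)/(t - 4) - (1/10)/(t + 6). Integrate each term: (1/10) ln|(t - 4)| - (1/10) ln|(t + 6)| + C


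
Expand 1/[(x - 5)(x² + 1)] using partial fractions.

Cover-up at x = 5: α = 1/(5² + 1) = 1/26. Then β = -α = -1/26, γ = -α·(0 + 5) = -5/26
Result: (1/26)/(x - 5) - ((1/26)x + 5/26)/(x² + 1)


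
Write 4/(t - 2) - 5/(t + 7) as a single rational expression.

Common denominator (t - 2)(t + 7). Numerator: 4(t + 7) - 5(t - 2) = (4t + 28) - (5t - 10) = -t + 38
Result: (-t + 38)/[(t - 2)(t + 7)]


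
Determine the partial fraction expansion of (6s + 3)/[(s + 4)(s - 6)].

At s=-4: A = (6·(-4) + 3)/(-4 - 6) = 21/10. At s=6: B = (6·6 + 3)/(6 + 4) = 39/10
Result: (21/10)/(s + 4) + (39/10)/(s - 6)


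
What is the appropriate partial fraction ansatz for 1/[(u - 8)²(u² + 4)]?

Repeated linear + quadratic: P/(u - 8) + Q/(u - 8)² + (Ru + S)/(u² + 4)


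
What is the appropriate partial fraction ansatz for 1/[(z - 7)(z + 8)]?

Distinct linear factors: A/(z - 7) + B/(z + 8)


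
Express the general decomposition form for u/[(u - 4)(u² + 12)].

Linear + irreducible quadratic: α/(u - 4) + (βu + γ)/(u² + 12)


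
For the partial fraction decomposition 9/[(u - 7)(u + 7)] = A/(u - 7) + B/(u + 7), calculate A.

Cover-up at u = 7: A = 9/(7 + 7) = 9/14


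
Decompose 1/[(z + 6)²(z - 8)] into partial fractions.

Cover-up at z=8: C = 1/(8 + 6)² = 1/196. Cover-up at z=-6: B = 1/(-6 - 8) = -1/14. Comparing z² coeff: A = -C = -1/196
Result: (-1/196)/(z + 6) - (1/14)/(z + 6)² + (1/196)/(z - 8)


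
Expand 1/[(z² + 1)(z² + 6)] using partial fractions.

Coefficient matching gives α = γ = 0, β = 1/(6-1) = 1/5, δ = -β = -1/5
Result: (1/5)/(z² + 1) - (1/5)/(z² + 6)


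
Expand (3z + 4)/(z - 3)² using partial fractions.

(3z + 4) = α(z - 3) + β. At z = 3: β = 3·3 + 4 = 13. Coeff of z: α = 3
Result: 3/(z - 3) + 13/(z - 3)²


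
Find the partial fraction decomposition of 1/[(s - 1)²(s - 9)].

Cover-up at s=9: γ = 1/(9 - 1)² = 1/64. Cover-up at s=1: β = 1/(1 - 9) = -1/8. Comparing s² coeff: α = -γ = -1/64
Result: (-1/64)/(s - 1) - (1/8)/(s - 1)² + (1/64)/(s - 9)


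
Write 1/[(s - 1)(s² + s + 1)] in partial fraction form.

Cover-up at s = 1: A = 1/(1² + 1·1 + 1) = 1/3. Then B = -A = -1/3, C = -A·(1 + 1) = -2/3
Result: (1/3)/(s - 1) - ((1/3)s + 2/3)/(s² + s + 1)


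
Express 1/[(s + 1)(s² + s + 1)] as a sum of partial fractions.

Cover-up at s = -1: P = 1/((-1)² + 1·(-1) + 1) = 1. Then Q = -P = -1, R = -P·(1 - 1) = 0
Result: 1/(s + 1) - (s)/(s² + s + 1)


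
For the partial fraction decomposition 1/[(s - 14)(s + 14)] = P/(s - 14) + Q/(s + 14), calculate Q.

Cover-up at s = -14: Q = 1/(-14 - 14) = -1/28


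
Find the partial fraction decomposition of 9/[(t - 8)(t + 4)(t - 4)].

Using cover-up method: α = 3/16, β = 3/32, γ = -9/32
Result: (3/16)/(t - 8) + (3/32)/(t + 4) - (9/32)/(t - 4)


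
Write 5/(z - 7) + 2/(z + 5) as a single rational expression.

Common denominator (z - 7)(z + 5). Numerator: 5(z + 5) + 2(z - 7) = (5z + 25) + (2z - 14) = 7z + 11
Result: (7z + 11)/[(z - 7)(z + 5)]


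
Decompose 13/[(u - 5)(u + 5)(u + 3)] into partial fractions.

Using cover-up method: α = 13/80, β = 13/20, γ = -13/16
Result: (13/80)/(u - 5) + (13/20)/(u + 5) - (13/16)/(u + 3)


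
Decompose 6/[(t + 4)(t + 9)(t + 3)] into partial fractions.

Using cover-up method: α = -6/5, β = 1/5, γ = 1
Result: (-6/5)/(t + 4) + (1/5)/(t + 9) + 1/(t + 3)


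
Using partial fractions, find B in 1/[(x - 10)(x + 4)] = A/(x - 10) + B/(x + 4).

Cover-up at x = -4: B = 1/(-4 - 10) = -1/14


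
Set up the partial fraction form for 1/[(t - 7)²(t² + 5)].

Repeated linear + quadratic: α/(t - 7) + β/(t - 7)² + (γt + δ)/(t² + 5)


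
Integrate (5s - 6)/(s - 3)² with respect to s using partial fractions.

Decompose: P = 5, Q = 5·3 - 6 = 9, so (5s - 6)/(s - 3)² = 5/(s - 3) + 9/(s - 3)². Integrate: ∫ P/(s - 3) ds = 5 ln|(s - 3)|; ∫ Q/(s - 3)² ds = -9/(s - 3). Sum: 5 ln|(s - 3)| - 9/(s - 3) + C


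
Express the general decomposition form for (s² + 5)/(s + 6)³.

Repeated linear factor (power 3): A/(s + 6) + B/(s + 6)² + C/(s + 6)³


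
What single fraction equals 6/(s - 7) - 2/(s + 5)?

Common denominator (s - 7)(s + 5). Numerator: 6(s + 5) - 2(s - 7) = (6s + 30) - (2s - 14) = 4s + 44
Result: (4s + 44)/[(s - 7)(s + 5)]


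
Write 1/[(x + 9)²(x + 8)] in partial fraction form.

Cover-up at x=-8: γ = 1/(-8 + 9)² = 1. Cover-up at x=-9: β = 1/(-9 + 8) = -1. Comparing x² coeff: α = -γ = -1
Result: -1/(x + 9) - 1/(x + 9)² + 1/(x + 8)


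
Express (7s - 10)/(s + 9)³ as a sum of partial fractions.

(7s - 10) = α(s + 9)² + β(s + 9) + γ. At s = -9: γ = 7·(-9) - 10 = -73. Coefficients: α = 0, β = 7
Result: 7/(s + 9)² - 73/(s + 9)³


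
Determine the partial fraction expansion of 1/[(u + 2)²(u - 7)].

Cover-up at u=7: C = 1/(7 + 2)² = 1/81. Cover-up at u=-2: B = 1/(-2 - 7) = -1/9. Comparing u² coeff: A = -C = -1/81
Result: (-1/81)/(u + 2) - (1/9)/(u + 2)² + (1/81)/(u - 7)


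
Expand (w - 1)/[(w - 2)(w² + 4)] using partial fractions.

At w=2: A = (1·2 - 1)/(2² + 4) = 1/8. B = -A = -1/8, C = 1 - 2·A = 3/4
Result: (1/8)/(w - 2) - ((1/8)w - 3/4)/(w² + 4)


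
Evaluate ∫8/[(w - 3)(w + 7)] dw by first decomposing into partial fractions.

Decompose: 8/[(w - 3)(w + 7)] = (4/5)/(w - 3) - (4/5)/(w + 7). Integrate each term: (4/5) ln|(w - 3)| - (4/5) ln|(w + 7)| + C


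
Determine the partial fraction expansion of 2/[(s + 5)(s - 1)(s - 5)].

Using cover-up method: α = 1/30, β = -1/12, γ = 1/20
Result: (1/30)/(s + 5) - (1/12)/(s - 1) + (1/20)/(s - 5)


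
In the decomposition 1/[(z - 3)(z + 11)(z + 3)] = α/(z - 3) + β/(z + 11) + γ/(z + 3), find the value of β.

Cover-up at z = -11: β = 1/[(-11 - 3)(-11 + 3)] = 1/[(-14)(-8)] = 1/112


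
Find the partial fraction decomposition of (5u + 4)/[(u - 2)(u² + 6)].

At u=2: P = (5·2 + 4)/(2² + 6) = 7/5. Q = -P = -7/5, R = 5 - 2·P = 11/5
Result: (7/5)/(u - 2) - ((7/5)u - 11/5)/(u² + 6)


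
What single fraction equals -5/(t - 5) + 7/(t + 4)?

Common denominator (t - 5)(t + 4). Numerator: -5(t + 4) + 7(t - 5) = (-5t - 20) + (7t - 35) = 2t - 55
Result: (2t - 55)/[(t - 5)(t + 4)]


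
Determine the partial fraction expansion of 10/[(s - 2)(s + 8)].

10/(s - 2)(s + 8) = α/(s - 2) + β/(s + 8). α = 10/(2 + 8) = 1, β = 10/(-8 - 2) = -1
Result: 1/(s - 2) - 1/(s + 8)


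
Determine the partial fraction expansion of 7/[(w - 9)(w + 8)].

7/(w - 9)(w + 8) = P/(w - 9) + Q/(w + 8). P = 7/(9 + 8) = 7/17, Q = 7/(-8 - 9) = -7/17
Result: (7/17)/(w - 9) - (7/17)/(w + 8)


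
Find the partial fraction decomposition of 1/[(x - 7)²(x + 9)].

Cover-up at x=-9: R = 1/(-9 - 7)² = 1/256. Cover-up at x=7: Q = 1/(7 + 9) = 1/16. Comparing x² coeff: P = -R = -1/256
Result: (-1/256)/(x - 7) + (1/16)/(x - 7)² + (1/256)/(x + 9)


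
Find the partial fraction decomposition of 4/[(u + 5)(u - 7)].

4/(u + 5)(u - 7) = P/(u + 5) + Q/(u - 7). P = 4/(-5 - 7) = -1/3, Q = 4/(7 + 5) = 1/3
Result: (-1/3)/(u + 5) + (1/3)/(u - 7)


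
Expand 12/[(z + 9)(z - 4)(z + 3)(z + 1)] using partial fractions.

Using Heaviside cover-up: (-1/52)/(z + 9) + (12/455)/(z - 4) + (1/7)/(z + 3) - (3/20)/(z + 1)


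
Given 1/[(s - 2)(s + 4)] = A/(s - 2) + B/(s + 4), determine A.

Cover-up at s = 2: A = 1/(2 + 4) = 1/6


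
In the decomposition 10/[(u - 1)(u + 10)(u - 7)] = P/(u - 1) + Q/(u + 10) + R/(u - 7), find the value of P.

Cover-up at u = 1: P = 10/[(1 + 10)(1 - 7)] = 10/[(11)(-6)] = -10/66 = -5/33


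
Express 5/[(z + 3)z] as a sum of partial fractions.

5/(z + 3)z = α/(z + 3) + β/z. α = 5/(-3 - 0) = -5/3, β = 5/(0 + 3) = 5/3
Result: (-5/3)/(z + 3) + (5/3)/z


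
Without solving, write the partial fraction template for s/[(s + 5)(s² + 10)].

Linear + irreducible quadratic: A/(s + 5) + (Bs + C)/(s² + 10)


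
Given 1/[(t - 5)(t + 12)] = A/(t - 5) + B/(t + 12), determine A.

Cover-up at t = 5: A = 1/(5 + 12) = 1/17


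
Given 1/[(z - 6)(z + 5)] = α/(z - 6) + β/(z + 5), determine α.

Cover-up at z = 6: α = 1/(6 + 5) = 1/11


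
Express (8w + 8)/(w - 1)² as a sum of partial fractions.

(8w + 8) = α(w - 1) + β. At w = 1: β = 8·1 + 8 = 16. Coeff of w: α = 8
Result: 8/(w - 1) + 16/(w - 1)²


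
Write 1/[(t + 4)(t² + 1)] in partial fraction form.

Cover-up at t = -4: α = 1/((-4)² + 1) = 1/17. Then β = -α = -1/17, γ = -α·(0 - 4) = 4/17
Result: (1/17)/(t + 4) - ((1/17)t - 4/17)/(t² + 1)


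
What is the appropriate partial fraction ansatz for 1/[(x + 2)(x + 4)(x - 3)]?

Three distinct linear factors: A/(x + 2) + B/(x + 4) + C/(x - 3)


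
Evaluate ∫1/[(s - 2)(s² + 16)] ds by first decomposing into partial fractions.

Cover-up at s=2: A = 1/(2²+16) = 1/20. Coeff matching: B = -1/20, C = -1/10. Decomposition: (1/20)/(s - 2) - ((1/20)s + 1/10)/(s² + 16). Integrate: linear → ln, quadratic → (1/2)ln + arctan: (1/20) ln|(s - 2)| - (1/40) ln(s² + 16) - (1/40) arctan(s/4) + C


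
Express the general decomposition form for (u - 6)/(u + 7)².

Repeated linear factor: A/(u + 7) + B/(u + 7)²


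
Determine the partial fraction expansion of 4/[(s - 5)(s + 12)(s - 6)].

Using cover-up method: A = -4/17, B = 2/153, C = 2/9
Result: (-4/17)/(s - 5) + (2/153)/(s + 12) + (2/9)/(s - 6)


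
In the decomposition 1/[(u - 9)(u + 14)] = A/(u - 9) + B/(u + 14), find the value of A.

Cover-up at u = 9: A = 1/(9 + 14) = 1/23


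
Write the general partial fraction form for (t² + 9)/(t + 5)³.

Repeated linear factor (power 3): α/(t + 5) + β/(t + 5)² + γ/(t + 5)³


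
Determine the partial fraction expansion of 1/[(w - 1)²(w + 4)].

Cover-up at w=-4: γ = 1/(-4 - 1)² = 1/25. Cover-up at w=1: β = 1/(1 + 4) = 1/5. Comparing w² coeff: α = -γ = -1/25
Result: (-1/25)/(w - 1) + (1/5)/(w - 1)² + (1/25)/(w + 4)


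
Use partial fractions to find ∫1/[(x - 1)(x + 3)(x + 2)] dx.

Cover-up: P = 1/12, Q = 1/4, R = -1/3. Decomposition: (1/12)/(x - 1) + (1/4)/(x + 3) - (1/3)/(x + 2). Integrate each term: (1/12) ln|(x - 1)| + (1/4) ln|(x + 3)| - (1/3) ln|(x + 2)| + C


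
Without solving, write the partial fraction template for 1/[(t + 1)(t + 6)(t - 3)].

Three distinct linear factors: A/(t + 1) + B/(t + 6) + C/(t - 3)


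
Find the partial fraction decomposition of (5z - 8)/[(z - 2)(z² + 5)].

At z=2: P = (5·2 - 8)/(2² + 5) = 2/9. Q = -P = -2/9, R = 5 - 2·P = 41/9
Result: (2/9)/(z - 2) - ((2/9)z - 41/9)/(z² + 5)


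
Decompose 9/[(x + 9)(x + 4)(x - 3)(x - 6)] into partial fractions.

Using Heaviside cover-up: (-1/100)/(x + 9) + (9/350)/(x + 4) - (1/28)/(x - 3) + (1/50)/(x - 6)


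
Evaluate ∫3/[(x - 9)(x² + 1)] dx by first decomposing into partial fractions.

Cover-up at x=9: α = 3/(9²+1) = 3/82. Coeff matching: β = -3/82, γ = -27/82. Decomposition: (3/82)/(x - 9) - ((3/82)x + 27/82)/(x² + 1). Integrate: linear → ln, quadratic → (1/2)ln + arctan: (3/82) ln|(x - 9)| - (3/164) ln(x² + 1) - (27/82) arctan(x) + C


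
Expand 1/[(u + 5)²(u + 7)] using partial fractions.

Cover-up at u=-7: γ = 1/(-7 + 5)² = 1/4. Cover-up at u=-5: β = 1/(-5 + 7) = 1/2. Comparing u² coeff: α = -γ = -1/4
Result: (-1/4)/(u + 5) + (1/2)/(u + 5)² + (1/4)/(u + 7)


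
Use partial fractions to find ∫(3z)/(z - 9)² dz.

Decompose: α = 3, β = 3·9 + 0 = 27, so (3z)/(z - 9)² = 3/(z - 9) + 27/(z - 9)². Integrate: ∫ α/(z - 9) dz = 3 ln|(z - 9)|; ∫ β/(z - 9)² dz = -27/(z - 9). Sum: 3 ln|(z - 9)| - 27/(z - 9) + C


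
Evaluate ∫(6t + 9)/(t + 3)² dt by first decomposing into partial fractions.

Decompose: A = 6, B = 6·(-3) + 9 = -9, so (6t + 9)/(t + 3)² = 6/(t + 3) - 9/(t + 3)². Integrate: ∫ A/(t + 3) dt = 6 ln|(t + 3)|; ∫ B/(t + 3)² dt = 9/(t + 3). Sum: 6 ln|(t + 3)| + 9/(t + 3) + C


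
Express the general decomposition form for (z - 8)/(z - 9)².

Repeated linear factor: α/(z - 9) + β/(z - 9)²


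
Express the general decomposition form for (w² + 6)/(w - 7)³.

Repeated linear factor (power 3): α/(w - 7) + β/(w - 7)² + γ/(w - 7)³


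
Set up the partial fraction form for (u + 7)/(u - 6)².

Repeated linear factor: P/(u - 6) + Q/(u - 6)²


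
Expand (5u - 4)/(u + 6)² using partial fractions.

(5u - 4) = α(u + 6) + β. At u = -6: β = 5·(-6) - 4 = -34. Coeff of u: α = 5
Result: 5/(u + 6) - 34/(u + 6)²


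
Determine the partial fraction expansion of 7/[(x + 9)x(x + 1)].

Using cover-up method: A = 7/72, B = 7/9, C = -7/8
Result: (7/72)/(x + 9) + (7/9)/x - (7/8)/(x + 1)


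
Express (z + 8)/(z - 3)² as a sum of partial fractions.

(z + 8) = α(z - 3) + β. At z = 3: β = 1·3 + 8 = 11. Coeff of z: α = 1
Result: 1/(z - 3) + 11/(z - 3)²


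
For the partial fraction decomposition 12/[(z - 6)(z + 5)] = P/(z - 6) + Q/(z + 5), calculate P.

Cover-up at z = 6: P = 12/(6 + 5) = 12/11


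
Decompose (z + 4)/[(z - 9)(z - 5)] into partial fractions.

At z=9: A = (1·9 + 4)/(9 - 5) = 13/4. At z=5: B = (1·5 + 4)/(5 - 9) = -9/4
Result: (13/4)/(z - 9) - (9/4)/(z - 5)


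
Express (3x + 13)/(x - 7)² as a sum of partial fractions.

(3x + 13) = α(x - 7) + β. At x = 7: β = 3·7 + 13 = 34. Coeff of x: α = 3
Result: 3/(x - 7) + 34/(x - 7)²


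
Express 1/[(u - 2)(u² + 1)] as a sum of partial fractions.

Cover-up at u = 2: P = 1/(2² + 1) = 1/5. Then Q = -P = -1/5, R = -P·(0 + 2) = -2/5
Result: (1/5)/(u - 2) - ((1/5)u + 2/5)/(u² + 1)


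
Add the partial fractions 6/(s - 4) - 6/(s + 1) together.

Common denominator (s - 4)(s + 1). Numerator: 6(s + 1) - 6(s - 4) = (6s + 6) - (6s - 24) = 30
Result: (30)/[(s - 4)(s + 1)]


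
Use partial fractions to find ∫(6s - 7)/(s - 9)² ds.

Decompose: A = 6, B = 6·9 - 7 = 47, so (6s - 7)/(s - 9)² = 6/(s - 9) + 47/(s - 9)². Integrate: ∫ A/(s - 9) ds = 6 ln|(s - 9)|; ∫ B/(s - 9)² ds = -47/(s - 9). Sum: 6 ln|(s - 9)| - 47/(s - 9) + C


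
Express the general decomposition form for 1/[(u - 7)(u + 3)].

Distinct linear factors: α/(u - 7) + β/(u + 3)


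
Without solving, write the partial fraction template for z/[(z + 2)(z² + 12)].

Linear + irreducible quadratic: α/(z + 2) + (βz + γ)/(z² + 12)


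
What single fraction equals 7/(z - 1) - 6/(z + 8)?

Common denominator (z - 1)(z + 8). Numerator: 7(z + 8) - 6(z - 1) = (7z + 56) - (6z - 6) = z + 62
Result: (z + 62)/[(z - 1)(z + 8)]


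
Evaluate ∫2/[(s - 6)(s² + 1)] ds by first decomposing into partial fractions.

Cover-up at s=6: P = 2/(6²+1) = 2/37. Coeff matching: Q = -2/37, R = -12/37. Decomposition: (2/37)/(s - 6) - ((2/37)s + 12/37)/(s² + 1). Integrate: linear → ln, quadratic → (1/2)ln + arctan: (2/37) ln|(s - 6)| - (1/37) ln(s² + 1) - (12/37) arctan(s) + C


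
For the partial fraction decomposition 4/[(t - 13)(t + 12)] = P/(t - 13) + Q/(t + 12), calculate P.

Cover-up at t = 13: P = 4/(13 + 12) = 4/25


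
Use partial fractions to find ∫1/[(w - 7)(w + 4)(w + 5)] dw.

Cover-up: A = 1/132, B = -1/11, C = 1/12. Decomposition: (1/132)/(w - 7) - (1/11)/(w + 4) + (1/12)/(w + 5). Integrate each term: (1/132) ln|(w - 7)| - (1/11) ln|(w + 4)| + (1/12) ln|(w + 5)| + C


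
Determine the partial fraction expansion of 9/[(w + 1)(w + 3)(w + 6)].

Using cover-up method: α = 9/10, β = -3/2, γ = 3/5
Result: (9/10)/(w + 1) - (3/2)/(w + 3) + (3/5)/(w + 6)


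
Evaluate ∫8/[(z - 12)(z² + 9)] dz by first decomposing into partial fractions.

Cover-up at z=12: α = 8/(12²+9) = 8/153. Coeff matching: β = -8/153, γ = -32/51. Decomposition: (8/153)/(z - 12) - ((8/153)z + 32/51)/(z² + 9). Integrate: linear → ln, quadratic → (1/2)ln + arctan: (8/153) ln|(z - 12)| - (4/153) ln(z² + 9) - (32/153) arctan(z/3) + C


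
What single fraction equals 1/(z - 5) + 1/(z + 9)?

Common denominator (z - 5)(z + 9). Numerator: 1(z + 9) + 1(z - 5) = (z + 9) + (z - 5) = 2z + 4
Result: (2z + 4)/[(z - 5)(z + 9)]


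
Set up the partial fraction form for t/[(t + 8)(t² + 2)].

Linear + irreducible quadratic: α/(t + 8) + (βt + γ)/(t² + 2)


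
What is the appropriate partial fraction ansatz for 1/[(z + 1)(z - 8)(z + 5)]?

Three distinct linear factors: P/(z + 1) + Q/(z - 8) + R/(z + 5)
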